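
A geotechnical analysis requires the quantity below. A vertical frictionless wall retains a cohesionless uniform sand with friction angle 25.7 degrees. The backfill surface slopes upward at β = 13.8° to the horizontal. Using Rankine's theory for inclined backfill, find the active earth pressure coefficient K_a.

0.444

K_a = cos β · (cos β − √(cos²β − cos²φ)) / (cos β + √(cos²β − cos²φ)).
cos β = 0.9711, cos φ = 0.9011, √(cos²β − cos²φ) = 0.3622.
K_a = 0.9711 × (0.9711 − 0.3622)/(0.9711 + 0.3622) = 0.4436.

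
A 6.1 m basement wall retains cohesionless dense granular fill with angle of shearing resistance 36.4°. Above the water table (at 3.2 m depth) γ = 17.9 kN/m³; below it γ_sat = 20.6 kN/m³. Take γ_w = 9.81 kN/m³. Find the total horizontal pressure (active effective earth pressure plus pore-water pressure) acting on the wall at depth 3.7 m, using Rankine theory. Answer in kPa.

K_a = (1 − sin φ)/(1 + sin φ) = 0.2552.
γ' = 20.6 − 9.81 = 10.79 kN/m³.
Effective vertical stress at 3.7 m: σ'_v = 17.9×3.2 + 10.79×0.500 = 62.68 kPa.
σ'_h = K_a σ'_v = 0.2552 × 62.68 = 15.99 kPa; u = γ_w × 0.500 = 4.905 kPa.
Total σ_h = 15.99 + 4.905 = 20.90 kPa.

20.9 kPa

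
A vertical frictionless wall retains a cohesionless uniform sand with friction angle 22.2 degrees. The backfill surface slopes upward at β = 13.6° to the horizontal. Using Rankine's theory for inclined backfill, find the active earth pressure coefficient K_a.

K_a = cos β · (cos β − √(cos²β − cos²φ)) / (cos β + √(cos²β − cos²φ)).
cos β = 0.9720, cos φ = 0.9259, √(cos²β − cos²φ) = 0.2958.
K_a = 0.9720 × (0.9720 − 0.2958)/(0.9720 + 0.2958) = 0.5184.

0.518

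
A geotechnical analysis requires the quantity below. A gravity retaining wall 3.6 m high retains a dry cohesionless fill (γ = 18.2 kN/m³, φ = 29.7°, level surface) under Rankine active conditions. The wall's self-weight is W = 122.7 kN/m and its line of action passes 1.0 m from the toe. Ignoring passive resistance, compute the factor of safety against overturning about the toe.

2.57

K_a = tan²(45° − 29.7°/2) = 0.3374.
P_a = ½K_aγH² = 0.5×0.3374×18.2×3.6² = 39.79 kN/m, acting at H/3 = 1.200 m above the base.
Overturning moment M_o = P_a × H/3 = 39.79 × 1.200 = 47.75.
Resisting moment M_r = W × 1.0 = 122.7 × 1.0 = 122.7.
FS_overturning = M_r/M_o = 122.7/47.75 = 2.570.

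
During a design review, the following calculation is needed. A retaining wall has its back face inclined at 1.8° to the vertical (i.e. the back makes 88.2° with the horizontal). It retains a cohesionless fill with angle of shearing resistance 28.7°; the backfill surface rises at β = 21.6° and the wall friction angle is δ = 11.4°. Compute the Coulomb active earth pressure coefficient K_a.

K_a = sin²(α+φ) / [sin²α · sin(α−δ) · (1 + √{sin(φ+δ)sin(φ−β) / (sin(α−δ)sin(α+β))})²].
With α = 88.2°, φ = 28.7°, δ = 11.4°, β = 21.6°: K_a = 0.4877.

0.488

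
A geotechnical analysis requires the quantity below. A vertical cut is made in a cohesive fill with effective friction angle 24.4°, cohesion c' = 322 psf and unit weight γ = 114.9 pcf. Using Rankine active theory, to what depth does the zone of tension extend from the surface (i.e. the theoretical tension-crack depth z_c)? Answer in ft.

8.70 ft

K_a = tan²(45° − 24.4°/2) = 0.4153; √K_a = 0.6445.
The active pressure is zero where K_a γ z = 2c√K_a, so z_c = 2c/(γ√K_a) = 2×322/(114.9×0.6445) = 8.697 ft.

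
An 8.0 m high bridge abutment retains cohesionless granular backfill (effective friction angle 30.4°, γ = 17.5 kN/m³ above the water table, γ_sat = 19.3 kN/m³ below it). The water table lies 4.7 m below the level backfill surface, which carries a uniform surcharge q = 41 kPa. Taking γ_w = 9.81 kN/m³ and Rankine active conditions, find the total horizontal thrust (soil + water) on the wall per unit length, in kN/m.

330 kN/m

K_a = tan²(45° − φ/2) = 0.3280.
γ' = 19.3 − 9.81 = 9.490 kN/m³. h₂ = H − d_w = 3.3 m.
σ'_h: at surface K_a·q = 13.45; at WT K_a(q+γd_w) = 40.42; at base K_a(q+γd_w+γ'h₂) = 50.70 kPa.
P₁ = ½(13.45+40.42)×4.7 = 126.6; P₂ = ½(40.42+50.70)×3.3 = 150.4; P_w = ½γ_w h₂² = 53.42.
Total = 126.6+150.4+53.42 = 330.4 kN/m.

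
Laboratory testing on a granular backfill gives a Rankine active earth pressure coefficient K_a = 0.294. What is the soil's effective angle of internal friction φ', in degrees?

K_a = tan²(45° − φ/2) ⇒ 45° − φ/2 = arctan(√0.294) = 28.47°.
φ = 2(45° − 28.47°) = 33.07°.

33.1°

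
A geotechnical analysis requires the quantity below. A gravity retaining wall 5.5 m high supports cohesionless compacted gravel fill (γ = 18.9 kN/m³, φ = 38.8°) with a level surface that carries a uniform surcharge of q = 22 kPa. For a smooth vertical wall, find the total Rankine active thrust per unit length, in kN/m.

93.4 kN/m

K_a = tan²(45° − φ/2) = 0.2296.
Soil triangle: ½ K_a γ H² = 0.5×0.2296×18.9×5.5² = 65.62 kN/m.
Surcharge rectangle: K_a q H = 0.2296×22×5.5 = 27.78 kN/m.
Total = 65.62 + 27.78 = 93.40 kN/m.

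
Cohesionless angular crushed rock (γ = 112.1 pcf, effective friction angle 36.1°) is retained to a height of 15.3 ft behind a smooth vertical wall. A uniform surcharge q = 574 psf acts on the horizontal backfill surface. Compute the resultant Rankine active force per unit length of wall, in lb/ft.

5660 lb/ft

K_a = tan²(45° − φ/2) = 0.2585.
Soil triangle: ½ K_a γ H² = 0.5×0.2585×112.1×15.3² = 3392 lb/ft.
Surcharge rectangle: K_a q H = 0.2585×574×15.3 = 2270 lb/ft.
Total = 3392 + 2270 = 5662 lb/ft.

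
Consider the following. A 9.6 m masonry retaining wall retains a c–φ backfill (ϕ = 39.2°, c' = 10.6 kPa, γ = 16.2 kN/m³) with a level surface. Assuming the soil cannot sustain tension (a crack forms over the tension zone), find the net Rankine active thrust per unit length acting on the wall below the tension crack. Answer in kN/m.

K_a = 0.2255; √K_a = 0.4748.
Tension-crack depth z_c = 2c/(γ√K_a) = 2×10.6/(16.2×0.4748) = 2.756 m.
σ_a at base = K_a γ H − 2c√K_a = 0.2255×16.2×9.6 − 2×10.6×0.4748 = 25.00 kPa.
P_a = ½ × 25.00 × (H − z_c) = 0.5×25.00×6.844 = 85.54 kN/m.

85.5 kN/m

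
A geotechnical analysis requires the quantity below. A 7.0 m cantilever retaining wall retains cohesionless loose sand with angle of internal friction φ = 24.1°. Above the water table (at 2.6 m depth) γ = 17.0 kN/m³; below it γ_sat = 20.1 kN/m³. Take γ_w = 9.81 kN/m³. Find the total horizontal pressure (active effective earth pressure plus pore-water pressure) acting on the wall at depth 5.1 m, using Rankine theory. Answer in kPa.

K_a = (1 − sin φ)/(1 + sin φ) = 0.4201.
γ' = 20.1 − 9.81 = 10.29 kN/m³.
Effective vertical stress at 5.1 m: σ'_v = 17.0×2.6 + 10.29×2.50 = 69.92 kPa.
σ'_h = K_a σ'_v = 0.4201 × 69.92 = 29.38 kPa; u = γ_w × 2.50 = 24.52 kPa.
Total σ_h = 29.38 + 24.52 = 53.90 kPa.

53.9 kPa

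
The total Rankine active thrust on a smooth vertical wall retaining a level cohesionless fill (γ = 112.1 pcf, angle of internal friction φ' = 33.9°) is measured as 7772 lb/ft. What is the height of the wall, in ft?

22.1 ft

K_a = 0.2839. P_a = ½ K_a γ H² ⇒ H = √(2P_a/(K_a γ)).
H = √(2×7772/(0.2839×112.1)) = 22.10 ft.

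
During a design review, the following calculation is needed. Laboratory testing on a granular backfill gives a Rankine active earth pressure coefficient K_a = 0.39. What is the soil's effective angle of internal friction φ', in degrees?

26.0°

K_a = tan²(45° − φ/2) ⇒ 45° − φ/2 = arctan(√0.39) = 31.98°.
φ = 2(45° − 31.98°) = 26.03°.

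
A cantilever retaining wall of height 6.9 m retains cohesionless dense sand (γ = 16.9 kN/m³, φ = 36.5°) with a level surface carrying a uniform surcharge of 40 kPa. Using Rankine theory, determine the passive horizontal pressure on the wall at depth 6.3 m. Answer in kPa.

577 kPa

K_p = (1 + sin φ)/(1 − sin φ) = 3.936.
σ_v = γz + q = 16.9 × 6.3 + 40 = 146.5 kPa.
σ_h = K_p σ_v = 3.936 × 146.5 = 576.5 kPa.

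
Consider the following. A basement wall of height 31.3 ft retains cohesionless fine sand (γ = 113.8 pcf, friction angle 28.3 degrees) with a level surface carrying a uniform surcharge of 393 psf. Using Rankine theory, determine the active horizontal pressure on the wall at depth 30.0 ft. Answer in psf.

1360 psf

K_a = (1 − sin φ)/(1 + sin φ) = 0.3568.
σ_v = γz + q = 113.8 × 30.0 + 393 = 3807 psf.
σ_h = K_a σ_v = 0.3568 × 3807 = 1358 psf.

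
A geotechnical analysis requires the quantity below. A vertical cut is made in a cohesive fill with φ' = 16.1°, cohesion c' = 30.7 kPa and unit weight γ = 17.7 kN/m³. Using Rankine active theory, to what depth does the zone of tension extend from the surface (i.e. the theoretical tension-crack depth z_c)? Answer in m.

4.61 m

K_a = tan²(45° − 16.1°/2) = 0.5658; √K_a = 0.7522.
The active pressure is zero where K_a γ z = 2c√K_a, so z_c = 2c/(γ√K_a) = 2×30.7/(17.7×0.7522) = 4.612 m.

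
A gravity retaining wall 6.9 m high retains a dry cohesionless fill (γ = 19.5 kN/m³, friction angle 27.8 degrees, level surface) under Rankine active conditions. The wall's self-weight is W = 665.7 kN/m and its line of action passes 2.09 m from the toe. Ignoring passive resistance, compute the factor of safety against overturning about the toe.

K_a = tan²(45° − 27.8°/2) = 0.3639.
P_a = ½K_aγH² = 0.5×0.3639×19.5×6.9² = 168.9 kN/m, acting at H/3 = 2.300 m above the base.
Overturning moment M_o = P_a × H/3 = 168.9 × 2.300 = 388.5.
Resisting moment M_r = W × 2.09 = 665.7 × 2.09 = 1391.
FS_overturning = M_r/M_o = 1391/388.5 = 3.581.

3.58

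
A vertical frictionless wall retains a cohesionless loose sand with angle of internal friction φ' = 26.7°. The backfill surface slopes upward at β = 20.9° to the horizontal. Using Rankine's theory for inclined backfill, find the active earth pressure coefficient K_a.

0.511

K_a = cos β · (cos β − √(cos²β − cos²φ)) / (cos β + √(cos²β − cos²φ)).
cos β = 0.9342, cos φ = 0.8934, √(cos²β − cos²φ) = 0.2732.
K_a = 0.9342 × (0.9342 − 0.2732)/(0.9342 + 0.2732) = 0.5115.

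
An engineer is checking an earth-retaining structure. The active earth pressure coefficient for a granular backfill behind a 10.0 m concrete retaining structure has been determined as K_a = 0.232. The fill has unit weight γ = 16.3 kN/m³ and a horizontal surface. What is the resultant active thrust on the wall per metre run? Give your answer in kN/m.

189 kN/m

P = ½ K_a γ H² = 0.5 × 0.232 × 16.3 × 10.0² = 189.1 kN/m.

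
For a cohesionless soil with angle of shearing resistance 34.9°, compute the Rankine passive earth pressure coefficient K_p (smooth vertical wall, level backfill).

3.67

K_p = (1 + sin φ)/(1 − sin φ) = tan²(45° + 34.9°/2) = 3.674.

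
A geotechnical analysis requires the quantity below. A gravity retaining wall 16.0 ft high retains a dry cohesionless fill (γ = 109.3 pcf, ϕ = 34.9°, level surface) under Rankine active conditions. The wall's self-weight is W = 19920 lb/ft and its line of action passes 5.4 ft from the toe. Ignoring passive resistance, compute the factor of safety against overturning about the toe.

K_a = tan²(45° − 34.9°/2) = 0.2721.
P_a = ½K_aγH² = 0.5×0.2721×109.3×16.0² = 3807 lb/ft, acting at H/3 = 5.333 ft above the base.
Overturning moment M_o = P_a × H/3 = 3807 × 5.333 = 20310.
Resisting moment M_r = W × 5.4 = 19920 × 5.4 = 107600.
FS_overturning = M_r/M_o = 107600/20310 = 5.297.

5.30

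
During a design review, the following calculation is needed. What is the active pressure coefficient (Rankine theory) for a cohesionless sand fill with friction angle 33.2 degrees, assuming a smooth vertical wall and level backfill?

0.292

K_a = (1 − sin φ)/(1 + sin φ) = (1 − sin 33.2°)/(1 + sin 33.2°) = 0.2924.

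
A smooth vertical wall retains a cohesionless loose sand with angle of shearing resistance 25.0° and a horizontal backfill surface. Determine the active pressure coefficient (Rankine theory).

K_a = tan²(45° − φ/2) = tan²(32.50°) = 0.4059.

0.406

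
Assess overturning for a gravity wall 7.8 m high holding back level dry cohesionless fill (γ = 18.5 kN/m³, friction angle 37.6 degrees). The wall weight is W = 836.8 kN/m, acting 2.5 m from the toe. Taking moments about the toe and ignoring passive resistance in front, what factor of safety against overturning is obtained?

K_a = tan²(45° − 37.6°/2) = 0.2421.
P_a = ½K_aγH² = 0.5×0.2421×18.5×7.8² = 136.3 kN/m, acting at H/3 = 2.600 m above the base.
Overturning moment M_o = P_a × H/3 = 136.3 × 2.600 = 354.3.
Resisting moment M_r = W × 2.5 = 836.8 × 2.5 = 2092.
FS_overturning = M_r/M_o = 2092/354.3 = 5.905.

5.90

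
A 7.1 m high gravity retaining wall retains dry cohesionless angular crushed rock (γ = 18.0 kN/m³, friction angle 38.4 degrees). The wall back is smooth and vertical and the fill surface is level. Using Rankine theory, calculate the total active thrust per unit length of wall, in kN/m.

106 kN/m

K_a = tan²(45° − φ/2) = 0.2337.
P_a = ½ K_a γ H² = 0.5 × 0.2337 × 18.0 × 7.1² = 106.0 kN/m.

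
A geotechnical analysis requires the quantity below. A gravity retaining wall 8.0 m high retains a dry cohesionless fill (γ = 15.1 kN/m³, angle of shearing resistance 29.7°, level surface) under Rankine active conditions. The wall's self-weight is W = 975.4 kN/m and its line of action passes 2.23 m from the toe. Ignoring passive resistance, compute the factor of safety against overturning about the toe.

K_a = tan²(45° − 29.7°/2) = 0.3374.
P_a = ½K_aγH² = 0.5×0.3374×15.1×8.0² = 163.0 kN/m, acting at H/3 = 2.667 m above the base.
Overturning moment M_o = P_a × H/3 = 163.0 × 2.667 = 434.7.
Resisting moment M_r = W × 2.23 = 975.4 × 2.23 = 2175.
FS_overturning = M_r/M_o = 2175/434.7 = 5.003.

5.00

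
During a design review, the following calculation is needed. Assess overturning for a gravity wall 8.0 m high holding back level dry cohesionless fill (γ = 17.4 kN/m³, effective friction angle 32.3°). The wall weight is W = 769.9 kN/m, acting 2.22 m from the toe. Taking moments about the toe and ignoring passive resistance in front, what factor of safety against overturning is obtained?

K_a = tan²(45° − 32.3°/2) = 0.3035.
P_a = ½K_aγH² = 0.5×0.3035×17.4×8.0² = 169.0 kN/m, acting at H/3 = 2.667 m above the base.
Overturning moment M_o = P_a × H/3 = 169.0 × 2.667 = 450.6.
Resisting moment M_r = W × 2.22 = 769.9 × 2.22 = 1709.
FS_overturning = M_r/M_o = 1709/450.6 = 3.793.

3.79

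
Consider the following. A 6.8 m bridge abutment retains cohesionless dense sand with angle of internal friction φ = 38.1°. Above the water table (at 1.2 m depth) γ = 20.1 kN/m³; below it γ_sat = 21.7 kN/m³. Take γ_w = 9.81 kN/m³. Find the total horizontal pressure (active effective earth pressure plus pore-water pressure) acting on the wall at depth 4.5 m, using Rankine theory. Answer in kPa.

K_a = (1 − sin φ)/(1 + sin φ) = 0.2368.
γ' = 21.7 − 9.81 = 11.89 kN/m³.
Effective vertical stress at 4.5 m: σ'_v = 20.1×1.2 + 11.89×3.30 = 63.36 kPa.
σ'_h = K_a σ'_v = 0.2368 × 63.36 = 15.00 kPa; u = γ_w × 3.30 = 32.37 kPa.
Total σ_h = 15.00 + 32.37 = 47.38 kPa.

47.4 kPa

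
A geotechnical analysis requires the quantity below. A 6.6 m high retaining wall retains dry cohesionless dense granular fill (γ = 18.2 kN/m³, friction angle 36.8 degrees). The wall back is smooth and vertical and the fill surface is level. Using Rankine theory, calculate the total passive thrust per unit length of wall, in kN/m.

1580 kN/m

K_p = tan²(45° + φ/2) = 3.988.
P_p = ½ K_p γ H² = 0.5 × 3.988 × 18.2 × 6.6² = 1581 kN/m.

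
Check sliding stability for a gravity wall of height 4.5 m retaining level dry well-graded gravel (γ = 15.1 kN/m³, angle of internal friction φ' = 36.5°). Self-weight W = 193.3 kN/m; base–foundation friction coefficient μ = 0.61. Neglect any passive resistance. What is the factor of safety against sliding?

3.04

K_a = tan²(45° − 36.5°/2) = 0.2541.
P_a = ½K_aγH² = 0.5×0.2541×15.1×4.5² = 38.84 kN/m, acting at H/3 = 1.500 m above the base.
FS_sliding = μW / P_a = 0.61×193.3 / 38.84 = 3.036.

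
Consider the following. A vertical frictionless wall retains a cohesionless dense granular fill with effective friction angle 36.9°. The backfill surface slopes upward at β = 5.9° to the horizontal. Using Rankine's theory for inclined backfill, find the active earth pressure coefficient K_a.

K_a = cos β · (cos β − √(cos²β − cos²φ)) / (cos β + √(cos²β − cos²φ)).
cos β = 0.9947, cos φ = 0.7997, √(cos²β − cos²φ) = 0.5916.
K_a = 0.9947 × (0.9947 − 0.5916)/(0.9947 + 0.5916) = 0.2528.

0.253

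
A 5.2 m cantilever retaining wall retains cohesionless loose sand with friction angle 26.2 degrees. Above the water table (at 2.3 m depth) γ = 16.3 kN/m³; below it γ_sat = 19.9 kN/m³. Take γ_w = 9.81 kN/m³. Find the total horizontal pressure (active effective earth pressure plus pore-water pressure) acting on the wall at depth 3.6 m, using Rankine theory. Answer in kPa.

32.4 kPa

K_a = (1 − sin φ)/(1 + sin φ) = 0.3874.
γ' = 19.9 − 9.81 = 10.09 kN/m³.
Effective vertical stress at 3.6 m: σ'_v = 16.3×2.3 + 10.09×1.30 = 50.61 kPa.
σ'_h = K_a σ'_v = 0.3874 × 50.61 = 19.61 kPa; u = γ_w × 1.30 = 12.75 kPa.
Total σ_h = 19.61 + 12.75 = 32.36 kPa.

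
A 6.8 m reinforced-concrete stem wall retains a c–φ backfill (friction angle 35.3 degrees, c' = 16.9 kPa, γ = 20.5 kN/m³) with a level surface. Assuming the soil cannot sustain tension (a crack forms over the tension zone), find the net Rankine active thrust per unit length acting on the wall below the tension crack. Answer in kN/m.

K_a = 0.2675; √K_a = 0.5172.
Tension-crack depth z_c = 2c/(γ√K_a) = 2×16.9/(20.5×0.5172) = 3.188 m.
σ_a at base = K_a γ H − 2c√K_a = 0.2675×20.5×6.8 − 2×16.9×0.5172 = 19.81 kPa.
P_a = ½ × 19.81 × (H − z_c) = 0.5×19.81×3.612 = 35.78 kN/m.

35.8 kN/m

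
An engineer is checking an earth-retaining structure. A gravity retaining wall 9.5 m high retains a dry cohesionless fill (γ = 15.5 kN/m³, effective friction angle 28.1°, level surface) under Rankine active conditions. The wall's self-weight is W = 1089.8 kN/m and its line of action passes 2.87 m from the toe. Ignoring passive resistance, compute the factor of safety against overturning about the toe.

K_a = tan²(45° − 28.1°/2) = 0.3596.
P_a = ½K_aγH² = 0.5×0.3596×15.5×9.5² = 251.5 kN/m, acting at H/3 = 3.167 m above the base.
Overturning moment M_o = P_a × H/3 = 251.5 × 3.167 = 796.5.
Resisting moment M_r = W × 2.87 = 1089.8 × 2.87 = 3128.
FS_overturning = M_r/M_o = 3128/796.5 = 3.927.

3.93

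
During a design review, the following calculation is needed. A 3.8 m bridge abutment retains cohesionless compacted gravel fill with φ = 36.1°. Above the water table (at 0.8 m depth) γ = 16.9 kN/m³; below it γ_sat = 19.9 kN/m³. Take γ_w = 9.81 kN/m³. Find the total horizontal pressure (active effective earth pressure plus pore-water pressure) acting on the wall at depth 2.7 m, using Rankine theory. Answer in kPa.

K_a = (1 − sin φ)/(1 + sin φ) = 0.2585.
γ' = 19.9 − 9.81 = 10.09 kN/m³.
Effective vertical stress at 2.7 m: σ'_v = 16.9×0.8 + 10.09×1.90 = 32.69 kPa.
σ'_h = K_a σ'_v = 0.2585 × 32.69 = 8.451 kPa; u = γ_w × 1.90 = 18.64 kPa.
Total σ_h = 8.451 + 18.64 = 27.09 kPa.

27.1 kPa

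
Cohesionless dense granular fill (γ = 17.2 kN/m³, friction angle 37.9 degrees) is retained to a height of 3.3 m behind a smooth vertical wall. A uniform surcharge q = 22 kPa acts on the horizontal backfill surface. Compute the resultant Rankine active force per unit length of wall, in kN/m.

39.7 kN/m

K_a = tan²(45° − φ/2) = 0.2389.
Soil triangle: ½ K_a γ H² = 0.5×0.2389×17.2×3.3² = 22.38 kN/m.
Surcharge rectangle: K_a q H = 0.2389×22×3.3 = 17.35 kN/m.
Total = 22.38 + 17.35 = 39.72 kN/m.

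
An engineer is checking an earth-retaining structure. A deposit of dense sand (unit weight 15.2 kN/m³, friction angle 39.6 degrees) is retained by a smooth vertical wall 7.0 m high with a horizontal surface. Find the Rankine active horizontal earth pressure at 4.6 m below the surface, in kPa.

15.5 kPa

K_a = (1 − sin φ)/(1 + sin φ) = 0.2214.
σ_h = K_a γ z = 0.2214 × 15.2 × 4.6 = 15.48 kPa.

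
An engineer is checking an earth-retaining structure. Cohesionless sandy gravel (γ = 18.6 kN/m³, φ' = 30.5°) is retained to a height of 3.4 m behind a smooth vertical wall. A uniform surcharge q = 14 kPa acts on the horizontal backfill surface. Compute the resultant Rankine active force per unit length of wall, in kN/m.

K_a = tan²(45° − φ/2) = 0.3267.
Soil triangle: ½ K_a γ H² = 0.5×0.3267×18.6×3.4² = 35.12 kN/m.
Surcharge rectangle: K_a q H = 0.3267×14×3.4 = 15.55 kN/m.
Total = 35.12 + 15.55 = 50.67 kN/m.

50.7 kN/m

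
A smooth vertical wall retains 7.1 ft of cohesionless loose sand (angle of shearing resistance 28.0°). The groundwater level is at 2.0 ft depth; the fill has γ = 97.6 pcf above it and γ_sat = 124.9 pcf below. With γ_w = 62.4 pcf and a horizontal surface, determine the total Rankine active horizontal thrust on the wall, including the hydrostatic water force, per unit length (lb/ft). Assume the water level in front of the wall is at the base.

1530 lb/ft

K_a = tan²(45° − φ/2) = 0.3610.
γ' = 124.9 − 62.4 = 62.50 pcf. Depth below WT = 5.1 ft.
σ'_h at WT = K_a γ d_w = 70.47 psf; at base = 70.47 + K_a γ' × 5.1 = 185.6 psf.
P₁ (0–2.0 ft) = ½×70.47×2.0 = 70.47. P₂ (2.0–7.1 ft) = ½(70.47+185.6)×5.1 = 652.9.
P_w = ½ γ_w h₂² = 0.5×62.4×5.1² = 811.5. Total = 70.47+652.9+811.5 = 1535 lb/ft.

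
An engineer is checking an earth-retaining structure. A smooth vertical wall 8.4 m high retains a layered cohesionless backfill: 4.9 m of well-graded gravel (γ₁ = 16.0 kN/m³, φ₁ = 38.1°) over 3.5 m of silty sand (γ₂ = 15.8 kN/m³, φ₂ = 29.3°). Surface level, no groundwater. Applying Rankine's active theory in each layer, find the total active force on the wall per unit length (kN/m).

173 kN/m

K_a1 = tan²(45°−38.1°/2) = 0.2368; K_a2 = tan²(45°−29.3°/2) = 0.3428.
Layer 1: σ at base = K_a1 γ₁ h₁ = 18.57 kPa; P₁ = ½×18.57×4.9 = 45.49.
Layer 2: σ_v at top = γ₁h₁ = 78.40; σ_h top = K_a2×78.40 = 26.88; σ_h base = K_a2×(78.40+15.8×3.5) = 45.84.
P₂ = ½(26.88+45.84)×3.5 = 127.3. Total P_a = 45.49+127.3 = 172.7 kN/m.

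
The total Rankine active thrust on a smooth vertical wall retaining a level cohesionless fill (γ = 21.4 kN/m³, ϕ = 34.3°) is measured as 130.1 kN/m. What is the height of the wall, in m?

6.60 m

K_a = 0.2792. P_a = ½ K_a γ H² ⇒ H = √(2P_a/(K_a γ)).
H = √(2×130.1/(0.2792×21.4)) = 6.600 m.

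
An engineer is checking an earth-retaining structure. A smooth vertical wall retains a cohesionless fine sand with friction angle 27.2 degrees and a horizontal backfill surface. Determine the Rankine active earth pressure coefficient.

0.373

K_a = tan²(45° − φ/2) = tan²(31.40°) = 0.3726.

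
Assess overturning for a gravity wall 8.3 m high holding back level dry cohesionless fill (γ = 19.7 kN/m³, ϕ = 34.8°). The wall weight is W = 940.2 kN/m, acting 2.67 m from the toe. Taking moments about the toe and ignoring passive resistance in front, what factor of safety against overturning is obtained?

K_a = tan²(45° − 34.8°/2) = 0.2733.
P_a = ½K_aγH² = 0.5×0.2733×19.7×8.3² = 185.5 kN/m, acting at H/3 = 2.767 m above the base.
Overturning moment M_o = P_a × H/3 = 185.5 × 2.767 = 513.1.
Resisting moment M_r = W × 2.67 = 940.2 × 2.67 = 2510.
FS_overturning = M_r/M_o = 2510/513.1 = 4.893.

4.89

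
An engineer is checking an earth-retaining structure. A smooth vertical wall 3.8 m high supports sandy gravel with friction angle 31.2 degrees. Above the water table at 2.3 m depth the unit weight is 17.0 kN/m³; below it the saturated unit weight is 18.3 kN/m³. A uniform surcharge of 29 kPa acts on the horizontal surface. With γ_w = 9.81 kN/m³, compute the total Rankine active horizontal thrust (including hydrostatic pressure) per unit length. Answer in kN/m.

K_a = tan²(45° − φ/2) = 0.3175.
γ' = 18.3 − 9.81 = 8.490 kN/m³. h₂ = H − d_w = 1.5 m.
σ'_h: at surface K_a·q = 9.207; at WT K_a(q+γd_w) = 21.62; at base K_a(q+γd_w+γ'h₂) = 25.67 kPa.
P₁ = ½(9.207+21.62)×2.3 = 35.45; P₂ = ½(21.62+25.67)×1.5 = 35.47; P_w = ½γ_w h₂² = 11.04.
Total = 35.45+35.47+11.04 = 81.95 kN/m.

82.0 kN/m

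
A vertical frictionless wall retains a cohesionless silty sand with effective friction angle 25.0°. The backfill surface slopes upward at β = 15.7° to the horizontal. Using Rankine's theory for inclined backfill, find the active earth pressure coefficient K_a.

K_a = cos β · (cos β − √(cos²β − cos²φ)) / (cos β + √(cos²β − cos²φ)).
cos β = 0.9627, cos φ = 0.9063, √(cos²β − cos²φ) = 0.3246.
K_a = 0.9627 × (0.9627 − 0.3246)/(0.9627 + 0.3246) = 0.4772.

0.477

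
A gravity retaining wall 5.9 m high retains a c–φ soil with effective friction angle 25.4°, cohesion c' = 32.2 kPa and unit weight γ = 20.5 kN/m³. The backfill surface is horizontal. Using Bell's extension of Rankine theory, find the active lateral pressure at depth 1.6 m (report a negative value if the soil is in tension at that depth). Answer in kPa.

-27.6 kPa

K_a = (1 − sin φ)/(1 + sin φ) = 0.3996.
σ_a = K_a γ z − 2c√K_a = 0.3996×20.5×1.6 − 2×32.2×0.6322 = -27.60 kPa.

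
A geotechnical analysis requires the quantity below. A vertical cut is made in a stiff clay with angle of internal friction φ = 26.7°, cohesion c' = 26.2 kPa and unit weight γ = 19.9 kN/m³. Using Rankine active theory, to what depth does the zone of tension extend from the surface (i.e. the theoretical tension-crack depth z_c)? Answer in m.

4.27 m

K_a = tan²(45° − 26.7°/2) = 0.3800; √K_a = 0.6164.
The active pressure is zero where K_a γ z = 2c√K_a, so z_c = 2c/(γ√K_a) = 2×26.2/(19.9×0.6164) = 4.272 m.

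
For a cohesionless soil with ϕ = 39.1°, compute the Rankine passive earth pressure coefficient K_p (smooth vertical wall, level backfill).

4.42

K_p = (1 + sin φ)/(1 − sin φ) = tan²(45° + 39.1°/2) = 4.415.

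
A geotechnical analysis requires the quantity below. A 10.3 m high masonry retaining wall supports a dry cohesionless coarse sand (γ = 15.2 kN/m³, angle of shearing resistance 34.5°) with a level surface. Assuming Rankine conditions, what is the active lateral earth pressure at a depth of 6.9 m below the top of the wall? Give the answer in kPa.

29.0 kPa

K_a = (1 − sin φ)/(1 + sin φ) = 0.2768.
σ_h = K_a γ z = 0.2768 × 15.2 × 6.9 = 29.03 kPa.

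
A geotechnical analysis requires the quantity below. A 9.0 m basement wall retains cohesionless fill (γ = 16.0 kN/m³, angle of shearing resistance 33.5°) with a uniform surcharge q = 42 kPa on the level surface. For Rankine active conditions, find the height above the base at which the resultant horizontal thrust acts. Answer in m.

3.55 m

K_a = 0.2887.
Triangular part P₁ = ½K_aγH² = 187.1 at H/3 = 3.000 m; rectangular part P₂ = K_a q H = 109.1 at H/2 = 4.500 m.
ȳ = (P₁·3.000 + P₂·4.500)/(P₁+P₂) = 3.553 m.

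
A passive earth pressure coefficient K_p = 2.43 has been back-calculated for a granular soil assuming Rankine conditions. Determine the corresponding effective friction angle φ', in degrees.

K_p = (1+sin φ)/(1−sin φ) ⇒ sin φ = (K_p − 1)/(K_p + 1) = 0.4169.
φ = arcsin(0.4169) = 24.64°.

24.6°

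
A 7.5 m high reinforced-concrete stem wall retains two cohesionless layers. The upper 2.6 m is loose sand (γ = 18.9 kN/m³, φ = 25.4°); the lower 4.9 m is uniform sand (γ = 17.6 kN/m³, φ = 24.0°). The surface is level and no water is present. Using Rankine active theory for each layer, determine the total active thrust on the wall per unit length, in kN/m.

216 kN/m

K_a1 = tan²(45°−25.4°/2) = 0.3996; K_a2 = tan²(45°−24.0°/2) = 0.4217.
Layer 1: σ at base = K_a1 γ₁ h₁ = 19.64 kPa; P₁ = ½×19.64×2.6 = 25.53.
Layer 2: σ_v at top = γ₁h₁ = 49.14; σ_h top = K_a2×49.14 = 20.72; σ_h base = K_a2×(49.14+17.6×4.9) = 57.09.
P₂ = ½(20.72+57.09)×4.9 = 190.7. Total P_a = 25.53+190.7 = 216.2 kN/m.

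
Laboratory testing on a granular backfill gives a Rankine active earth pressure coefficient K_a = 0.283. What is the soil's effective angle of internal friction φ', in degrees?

K_a = tan²(45° − φ/2) ⇒ 45° − φ/2 = arctan(√0.283) = 28.01°.
φ = 2(45° − 28.01°) = 33.98°.

34.0°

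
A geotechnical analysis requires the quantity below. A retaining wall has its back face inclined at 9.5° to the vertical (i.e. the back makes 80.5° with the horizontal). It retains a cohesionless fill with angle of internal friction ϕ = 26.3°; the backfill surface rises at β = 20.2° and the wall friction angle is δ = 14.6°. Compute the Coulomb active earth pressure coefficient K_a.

K_a = sin²(α+φ) / [sin²α · sin(α−δ) · (1 + √{sin(φ+δ)sin(φ−β) / (sin(α−δ)sin(α+β))})²].
With α = 80.5°, φ = 26.3°, δ = 14.6°, β = 20.2°: K_a = 0.6314.

0.631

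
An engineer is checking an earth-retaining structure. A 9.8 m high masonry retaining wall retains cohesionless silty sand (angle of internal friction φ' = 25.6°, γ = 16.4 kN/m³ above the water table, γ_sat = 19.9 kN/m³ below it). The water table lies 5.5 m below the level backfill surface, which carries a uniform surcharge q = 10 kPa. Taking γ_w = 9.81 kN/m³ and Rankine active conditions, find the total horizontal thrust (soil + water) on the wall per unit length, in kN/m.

K_a = tan²(45° − φ/2) = 0.3966.
γ' = 19.9 − 9.81 = 10.09 kN/m³. h₂ = H − d_w = 4.3 m.
σ'_h: at surface K_a·q = 3.966; at WT K_a(q+γd_w) = 39.74; at base K_a(q+γd_w+γ'h₂) = 56.94 kPa.
P₁ = ½(3.966+39.74)×5.5 = 120.2; P₂ = ½(39.74+56.94)×4.3 = 207.9; P_w = ½γ_w h₂² = 90.69.
Total = 120.2+207.9+90.69 = 418.7 kN/m.

419 kN/m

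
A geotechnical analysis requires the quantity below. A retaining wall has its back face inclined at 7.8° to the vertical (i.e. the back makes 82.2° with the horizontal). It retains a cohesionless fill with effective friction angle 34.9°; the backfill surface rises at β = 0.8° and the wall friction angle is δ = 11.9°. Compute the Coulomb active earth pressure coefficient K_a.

0.311

K_a = sin²(α+φ) / [sin²α · sin(α−δ) · (1 + √{sin(φ+δ)sin(φ−β) / (sin(α−δ)sin(α+β))})²].
With α = 82.2°, φ = 34.9°, δ = 11.9°, β = 0.8°: K_a = 0.3107.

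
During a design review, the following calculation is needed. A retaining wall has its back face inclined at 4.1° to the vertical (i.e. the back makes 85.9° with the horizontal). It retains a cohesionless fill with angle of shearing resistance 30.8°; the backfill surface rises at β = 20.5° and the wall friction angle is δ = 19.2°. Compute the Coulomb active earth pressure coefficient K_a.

K_a = sin²(α+φ) / [sin²α · sin(α−δ) · (1 + √{sin(φ+δ)sin(φ−β) / (sin(α−δ)sin(α+β))})²].
With α = 85.9°, φ = 30.8°, δ = 19.2°, β = 20.5°: K_a = 0.4493.

0.449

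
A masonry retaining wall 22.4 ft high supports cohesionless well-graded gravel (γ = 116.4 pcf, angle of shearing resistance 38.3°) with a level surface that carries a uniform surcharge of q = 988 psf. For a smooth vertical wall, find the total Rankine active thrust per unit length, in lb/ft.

12000 lb/ft

K_a = tan²(45° − φ/2) = 0.2347.
Soil triangle: ½ K_a γ H² = 0.5×0.2347×116.4×22.4² = 6855 lb/ft.
Surcharge rectangle: K_a q H = 0.2347×988×22.4 = 5195 lb/ft.
Total = 6855 + 5195 = 12050 lb/ft.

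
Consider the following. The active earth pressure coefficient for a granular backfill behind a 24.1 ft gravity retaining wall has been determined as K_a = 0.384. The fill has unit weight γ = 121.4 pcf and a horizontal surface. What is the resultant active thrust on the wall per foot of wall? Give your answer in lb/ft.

P = ½ K_a γ H² = 0.5 × 0.384 × 121.4 × 24.1² = 13540 lb/ft.

13500 lb/ft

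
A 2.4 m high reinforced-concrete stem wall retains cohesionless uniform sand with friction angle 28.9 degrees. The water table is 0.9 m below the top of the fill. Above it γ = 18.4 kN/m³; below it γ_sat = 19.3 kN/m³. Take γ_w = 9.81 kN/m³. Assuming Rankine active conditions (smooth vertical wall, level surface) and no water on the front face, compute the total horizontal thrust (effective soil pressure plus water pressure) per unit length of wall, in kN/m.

26.0 kN/m

K_a = tan²(45° − φ/2) = 0.3484.
γ' = 19.3 − 9.81 = 9.490 kN/m³. Depth below WT = 1.5 m.
σ'_h at WT = K_a γ d_w = 5.769 kPa; at base = 5.769 + K_a γ' × 1.5 = 10.73 kPa.
P₁ (0–0.9 m) = ½×5.769×0.9 = 2.596. P₂ (0.9–2.4 m) = ½(5.769+10.73)×1.5 = 12.37.
P_w = ½ γ_w h₂² = 0.5×9.81×1.5² = 11.04. Total = 2.596+12.37+11.04 = 26.00 kN/m.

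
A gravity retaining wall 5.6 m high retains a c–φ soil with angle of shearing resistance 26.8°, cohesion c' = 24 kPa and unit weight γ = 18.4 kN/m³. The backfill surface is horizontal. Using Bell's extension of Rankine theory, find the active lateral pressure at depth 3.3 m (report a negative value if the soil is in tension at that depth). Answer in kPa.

K_a = (1 − sin φ)/(1 + sin φ) = 0.3785.
σ_a = K_a γ z − 2c√K_a = 0.3785×18.4×3.3 − 2×24×0.6152 = -6.549 kPa.

-6.55 kPa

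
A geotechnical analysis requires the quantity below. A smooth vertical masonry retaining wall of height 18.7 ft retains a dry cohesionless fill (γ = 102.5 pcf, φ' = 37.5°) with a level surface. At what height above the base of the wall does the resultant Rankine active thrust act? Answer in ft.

K_a = 0.2432.
The pressure distribution is triangular, so the resultant acts at H/3 above the base = 18.7/3 = 6.233 ft.

6.23 ft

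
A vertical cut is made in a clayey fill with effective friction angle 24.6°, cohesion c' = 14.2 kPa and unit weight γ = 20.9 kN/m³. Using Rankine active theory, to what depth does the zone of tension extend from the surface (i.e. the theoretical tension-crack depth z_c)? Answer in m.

2.12 m

K_a = tan²(45° − 24.6°/2) = 0.4121; √K_a = 0.6420.
The active pressure is zero where K_a γ z = 2c√K_a, so z_c = 2c/(γ√K_a) = 2×14.2/(20.9×0.6420) = 2.117 m.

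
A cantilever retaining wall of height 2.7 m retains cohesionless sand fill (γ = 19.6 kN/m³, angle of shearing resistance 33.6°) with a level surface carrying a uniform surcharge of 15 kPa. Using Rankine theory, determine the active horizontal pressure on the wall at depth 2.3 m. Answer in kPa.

K_a = (1 − sin φ)/(1 + sin φ) = 0.2875.
σ_v = γz + q = 19.6 × 2.3 + 15 = 60.08 kPa.
σ_h = K_a σ_v = 0.2875 × 60.08 = 17.27 kPa.

17.3 kPa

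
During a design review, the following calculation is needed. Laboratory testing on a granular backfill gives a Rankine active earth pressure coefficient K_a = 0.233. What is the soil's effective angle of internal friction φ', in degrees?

38.5°

K_a = tan²(45° − φ/2) ⇒ 45° − φ/2 = arctan(√0.233) = 25.77°.
φ = 2(45° − 25.77°) = 38.47°.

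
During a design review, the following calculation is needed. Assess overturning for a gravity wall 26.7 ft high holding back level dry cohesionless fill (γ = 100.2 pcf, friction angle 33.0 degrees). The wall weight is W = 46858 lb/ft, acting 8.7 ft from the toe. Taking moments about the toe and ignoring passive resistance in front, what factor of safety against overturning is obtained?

K_a = tan²(45° − 33.0°/2) = 0.2948.
P_a = ½K_aγH² = 0.5×0.2948×100.2×26.7² = 10530 lb/ft, acting at H/3 = 8.900 ft above the base.
Overturning moment M_o = P_a × H/3 = 10530 × 8.900 = 93710.
Resisting moment M_r = W × 8.7 = 46858 × 8.7 = 407700.
FS_overturning = M_r/M_o = 407700/93710 = 4.350.

4.35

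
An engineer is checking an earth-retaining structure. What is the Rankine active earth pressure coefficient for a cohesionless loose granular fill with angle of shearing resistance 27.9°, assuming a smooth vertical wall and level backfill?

0.362

K_a = (1 − sin φ)/(1 + sin φ) = (1 − sin 27.9°)/(1 + sin 27.9°) = 0.3625.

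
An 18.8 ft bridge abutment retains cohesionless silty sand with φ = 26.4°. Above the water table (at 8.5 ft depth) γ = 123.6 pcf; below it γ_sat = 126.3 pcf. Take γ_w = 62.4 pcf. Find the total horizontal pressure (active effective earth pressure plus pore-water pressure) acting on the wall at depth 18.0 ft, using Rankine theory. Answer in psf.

1230 psf

K_a = (1 − sin φ)/(1 + sin φ) = 0.3844.
γ' = 126.3 − 62.4 = 63.90 pcf.
Effective vertical stress at 18.0 ft: σ'_v = 123.6×8.5 + 63.90×9.50 = 1658 psf.
σ'_h = K_a σ'_v = 0.3844 × 1658 = 637.3 psf; u = γ_w × 9.50 = 592.8 psf.
Total σ_h = 637.3 + 592.8 = 1230 psf.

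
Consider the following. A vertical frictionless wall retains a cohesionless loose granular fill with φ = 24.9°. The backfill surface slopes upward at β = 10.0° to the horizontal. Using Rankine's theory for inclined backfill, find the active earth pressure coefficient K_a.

0.433

K_a = cos β · (cos β − √(cos²β − cos²φ)) / (cos β + √(cos²β − cos²φ)).
cos β = 0.9848, cos φ = 0.9070, √(cos²β − cos²φ) = 0.3836.
K_a = 0.9848 × (0.9848 − 0.3836)/(0.9848 + 0.3836) = 0.4327.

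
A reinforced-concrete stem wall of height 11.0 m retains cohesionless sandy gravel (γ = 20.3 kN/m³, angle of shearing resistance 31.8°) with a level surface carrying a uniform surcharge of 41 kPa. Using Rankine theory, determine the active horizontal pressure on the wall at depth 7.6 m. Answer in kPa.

60.5 kPa

K_a = (1 − sin φ)/(1 + sin φ) = 0.3098.
σ_v = γz + q = 20.3 × 7.6 + 41 = 195.3 kPa.
σ_h = K_a σ_v = 0.3098 × 195.3 = 60.50 kPa.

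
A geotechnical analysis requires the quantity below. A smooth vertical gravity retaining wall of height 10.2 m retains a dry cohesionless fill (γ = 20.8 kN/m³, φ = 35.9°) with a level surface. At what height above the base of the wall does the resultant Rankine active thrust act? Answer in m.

K_a = 0.2607.
The pressure distribution is triangular, so the resultant acts at H/3 above the base = 10.2/3 = 3.400 m.

3.40 m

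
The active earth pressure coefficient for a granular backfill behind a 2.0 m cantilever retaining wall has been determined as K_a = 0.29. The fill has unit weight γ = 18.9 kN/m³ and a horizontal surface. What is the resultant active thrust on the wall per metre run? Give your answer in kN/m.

11.0 kN/m

P = ½ K_a γ H² = 0.5 × 0.29 × 18.9 × 2.0² = 10.96 kN/m.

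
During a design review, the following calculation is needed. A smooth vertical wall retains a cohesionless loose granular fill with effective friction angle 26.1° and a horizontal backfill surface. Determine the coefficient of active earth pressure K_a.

K_a = (1 − sin φ)/(1 + sin φ) = (1 − sin 26.1°)/(1 + sin 26.1°) = 0.3889.

0.389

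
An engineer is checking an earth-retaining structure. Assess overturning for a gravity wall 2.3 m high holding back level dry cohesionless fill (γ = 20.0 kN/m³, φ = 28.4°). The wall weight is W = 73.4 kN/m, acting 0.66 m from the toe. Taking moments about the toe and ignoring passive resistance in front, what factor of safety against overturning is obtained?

K_a = tan²(45° − 28.4°/2) = 0.3554.
P_a = ½K_aγH² = 0.5×0.3554×20.0×2.3² = 18.80 kN/m, acting at H/3 = 0.7667 m above the base.
Overturning moment M_o = P_a × H/3 = 18.80 × 0.7667 = 14.41.
Resisting moment M_r = W × 0.66 = 73.4 × 0.66 = 48.44.
FS_overturning = M_r/M_o = 48.44/14.41 = 3.361.

3.36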